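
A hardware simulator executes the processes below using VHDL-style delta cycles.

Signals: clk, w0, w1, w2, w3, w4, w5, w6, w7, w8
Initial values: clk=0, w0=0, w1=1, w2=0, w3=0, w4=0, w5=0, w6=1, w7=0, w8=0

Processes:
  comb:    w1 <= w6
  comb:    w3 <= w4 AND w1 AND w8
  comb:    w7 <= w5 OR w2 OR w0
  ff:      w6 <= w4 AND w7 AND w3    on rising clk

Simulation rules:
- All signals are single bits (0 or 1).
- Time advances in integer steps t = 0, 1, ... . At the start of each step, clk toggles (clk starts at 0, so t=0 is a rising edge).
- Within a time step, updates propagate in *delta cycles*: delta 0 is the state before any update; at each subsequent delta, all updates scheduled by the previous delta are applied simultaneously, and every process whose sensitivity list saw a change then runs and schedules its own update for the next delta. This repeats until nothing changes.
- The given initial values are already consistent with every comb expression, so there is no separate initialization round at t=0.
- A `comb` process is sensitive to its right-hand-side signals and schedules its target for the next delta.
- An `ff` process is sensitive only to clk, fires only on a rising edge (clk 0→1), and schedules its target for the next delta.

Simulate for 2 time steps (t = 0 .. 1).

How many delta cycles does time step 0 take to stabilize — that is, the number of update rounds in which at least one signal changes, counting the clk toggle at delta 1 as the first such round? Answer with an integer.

3

t0.Δ0 w0=0 clk=0 w6=1 w5=0 w3=0 w7=0 w4=0 w8=0 w1=1 w2=0
t0.Δ1 w0=0 clk=1 w6=1 w5=0 w3=0 w7=0 w4=0 w8=0 w1=1 w2=0
t0.Δ2 w0=0 clk=1 w6=0 w5=0 w3=0 w7=0 w4=0 w8=0 w1=1 w2=0
t0.Δ3 w0=0 clk=1 w6=0 w5=0 w3=0 w7=0 w4=0 w8=0 w1=0 w2=0
t1.Δ0 w0=0 clk=1 w6=0 w5=0 w3=0 w7=0 w4=0 w8=0 w1=0 w2=0
t1.Δ1 w0=0 clk=0 w6=0 w5=0 w3=0 w7=0 w4=0 w8=0 w1=0 w2=0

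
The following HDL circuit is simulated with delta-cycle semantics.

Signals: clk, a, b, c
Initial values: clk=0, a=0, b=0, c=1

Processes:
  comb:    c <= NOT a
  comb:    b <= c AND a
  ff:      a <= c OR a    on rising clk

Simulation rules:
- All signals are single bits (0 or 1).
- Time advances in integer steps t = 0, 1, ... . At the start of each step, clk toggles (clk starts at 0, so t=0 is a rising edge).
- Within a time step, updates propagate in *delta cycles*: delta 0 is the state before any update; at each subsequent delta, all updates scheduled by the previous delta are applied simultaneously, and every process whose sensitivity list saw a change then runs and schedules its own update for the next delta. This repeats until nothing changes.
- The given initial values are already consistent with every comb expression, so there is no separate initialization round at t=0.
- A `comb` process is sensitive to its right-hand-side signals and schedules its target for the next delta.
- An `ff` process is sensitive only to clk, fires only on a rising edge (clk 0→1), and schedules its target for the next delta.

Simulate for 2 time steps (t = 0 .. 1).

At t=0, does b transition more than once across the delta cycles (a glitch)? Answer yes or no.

t0.Δ0 a=0 b=0 clk=0 c=1
t0.Δ1 a=0 b=0 clk=1 c=1
t0.Δ2 a=1 b=0 clk=1 c=1
t0.Δ3 a=1 b=1 clk=1 c=0
t0.Δ4 a=1 b=0 clk=1 c=0
t1.Δ0 a=1 b=0 clk=1 c=0
t1.Δ1 a=1 b=0 clk=0 c=0

yes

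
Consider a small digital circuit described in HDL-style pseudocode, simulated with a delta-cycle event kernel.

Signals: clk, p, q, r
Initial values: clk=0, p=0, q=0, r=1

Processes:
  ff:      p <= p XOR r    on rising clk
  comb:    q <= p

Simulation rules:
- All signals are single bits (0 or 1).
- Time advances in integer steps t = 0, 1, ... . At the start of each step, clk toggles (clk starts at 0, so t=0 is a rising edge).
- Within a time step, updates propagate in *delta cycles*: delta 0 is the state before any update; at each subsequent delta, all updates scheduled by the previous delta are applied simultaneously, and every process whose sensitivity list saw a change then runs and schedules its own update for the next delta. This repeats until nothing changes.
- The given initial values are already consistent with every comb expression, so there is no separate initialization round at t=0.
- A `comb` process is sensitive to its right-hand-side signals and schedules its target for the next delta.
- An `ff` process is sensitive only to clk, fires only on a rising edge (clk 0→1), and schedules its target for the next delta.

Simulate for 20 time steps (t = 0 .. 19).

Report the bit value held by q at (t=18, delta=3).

0

t=0 Δ0: q=0 clk=0 r=1 p=0
  Δ1: clk:0→1
  Δ2: p:0→1
  Δ3: q:0→1
  (3Δ to stable)
t=1 Δ0: q=1 clk=1 r=1 p=1
  Δ1: clk:1→0
  (1Δ to stable)
t=2 Δ0: q=1 clk=0 r=1 p=1
  Δ1: clk:0→1
  Δ2: p:1→0
  Δ3: q:1→0
  (3Δ to stable)
t=3 Δ0: q=0 clk=1 r=1 p=0
  Δ1: clk:1→0
  (1Δ to stable)
t=4 Δ0: q=0 clk=0 r=1 p=0
  Δ1: clk:0→1
  Δ2: p:0→1
  Δ3: q:0→1
  (3Δ to stable)
t=5 Δ0: q=1 clk=1 r=1 p=1
  Δ1: clk:1→0
  (1Δ to stable)
t=6 Δ0: q=1 clk=0 r=1 p=1
  Δ1: clk:0→1
  Δ2: p:1→0
  Δ3: q:1→0
  (3Δ to stable)
t=7 Δ0: q=0 clk=1 r=1 p=0
  Δ1: clk:1→0
  (1Δ to stable)
t=8 Δ0: q=0 clk=0 r=1 p=0
  Δ1: clk:0→1
  Δ2: p:0→1
  Δ3: q:0→1
  (3Δ to stable)
t=9 Δ0: q=1 clk=1 r=1 p=1
  Δ1: clk:1→0
  (1Δ to stable)
t=10 Δ0: q=1 clk=0 r=1 p=1
  Δ1: clk:0→1
  Δ2: p:1→0
  Δ3: q:1→0
  (3Δ to stable)
t=11 Δ0: q=0 clk=1 r=1 p=0
  Δ1: clk:1→0
  (1Δ to stable)
t=12 Δ0: q=0 clk=0 r=1 p=0
  Δ1: clk:0→1
  Δ2: p:0→1
  Δ3: q:0→1
  (3Δ to stable)
t=13 Δ0: q=1 clk=1 r=1 p=1
  Δ1: clk:1→0
  (1Δ to stable)
t=14 Δ0: q=1 clk=0 r=1 p=1
  Δ1: clk:0→1
  Δ2: p:1→0
  Δ3: q:1→0
  (3Δ to stable)
t=15 Δ0: q=0 clk=1 r=1 p=0
  Δ1: clk:1→0
  (1Δ to stable)
t=16 Δ0: q=0 clk=0 r=1 p=0
  Δ1: clk:0→1
  Δ2: p:0→1
  Δ3: q:0→1
  (3Δ to stable)
t=17 Δ0: q=1 clk=1 r=1 p=1
  Δ1: clk:1→0
  (1Δ to stable)
t=18 Δ0: q=1 clk=0 r=1 p=1
  Δ1: clk:0→1
  Δ2: p:1→0
  Δ3: q:1→0
  (3Δ to stable)
t=19 Δ0: q=0 clk=1 r=1 p=0
  Δ1: clk:1→0
  (1Δ to stable)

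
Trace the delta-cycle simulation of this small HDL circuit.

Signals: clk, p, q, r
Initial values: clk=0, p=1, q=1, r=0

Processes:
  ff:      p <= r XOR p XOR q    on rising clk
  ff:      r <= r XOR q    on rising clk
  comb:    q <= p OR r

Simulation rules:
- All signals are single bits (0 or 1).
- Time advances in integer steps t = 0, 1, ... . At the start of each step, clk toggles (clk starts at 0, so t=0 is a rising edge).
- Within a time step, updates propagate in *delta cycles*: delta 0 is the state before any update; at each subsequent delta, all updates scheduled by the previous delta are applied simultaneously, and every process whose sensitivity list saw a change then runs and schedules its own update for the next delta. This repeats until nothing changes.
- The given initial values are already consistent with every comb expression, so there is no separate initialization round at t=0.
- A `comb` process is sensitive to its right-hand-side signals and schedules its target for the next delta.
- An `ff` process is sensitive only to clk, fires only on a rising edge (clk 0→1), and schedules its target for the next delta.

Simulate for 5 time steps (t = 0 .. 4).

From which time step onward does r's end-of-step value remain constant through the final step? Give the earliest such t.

[bits: r,q,clk,p]
t=0: Δ0=0101 Δ1=0111 Δ2=1110 | 2Δ
t=1: Δ0=1110 Δ1=1100 | 1Δ
t=2: Δ0=1100 Δ1=1110 Δ2=0110 Δ3=0010 | 3Δ
t=3: Δ0=0010 Δ1=0000 | 1Δ
t=4: Δ0=0000 Δ1=0010 | 1Δ

2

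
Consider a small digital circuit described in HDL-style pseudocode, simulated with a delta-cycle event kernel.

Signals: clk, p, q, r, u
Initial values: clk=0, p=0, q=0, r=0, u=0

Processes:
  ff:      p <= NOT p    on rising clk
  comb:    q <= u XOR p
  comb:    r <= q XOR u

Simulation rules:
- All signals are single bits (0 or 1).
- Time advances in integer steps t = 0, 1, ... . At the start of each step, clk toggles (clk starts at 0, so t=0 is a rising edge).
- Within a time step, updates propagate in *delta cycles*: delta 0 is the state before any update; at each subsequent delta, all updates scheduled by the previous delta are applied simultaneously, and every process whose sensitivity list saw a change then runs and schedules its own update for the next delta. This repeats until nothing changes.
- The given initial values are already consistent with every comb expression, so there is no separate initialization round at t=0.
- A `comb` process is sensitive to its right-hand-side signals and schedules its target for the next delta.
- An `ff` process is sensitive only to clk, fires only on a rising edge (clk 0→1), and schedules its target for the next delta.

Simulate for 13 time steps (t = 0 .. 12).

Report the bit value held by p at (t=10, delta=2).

t=0 Δ0: r=0 p=0 u=0 clk=0 q=0
  Δ1: clk:0→1
  Δ2: p:0→1
  Δ3: q:0→1
  Δ4: r:0→1
  (4Δ to stable)
t=1 Δ0: r=1 p=1 u=0 clk=1 q=1
  Δ1: clk:1→0
  (1Δ to stable)
t=2 Δ0: r=1 p=1 u=0 clk=0 q=1
  Δ1: clk:0→1
  Δ2: p:1→0
  Δ3: q:1→0
  Δ4: r:1→0
  (4Δ to stable)
t=3 Δ0: r=0 p=0 u=0 clk=1 q=0
  Δ1: clk:1→0
  (1Δ to stable)
t=4 Δ0: r=0 p=0 u=0 clk=0 q=0
  Δ1: clk:0→1
  Δ2: p:0→1
  Δ3: q:0→1
  Δ4: r:0→1
  (4Δ to stable)
t=5 Δ0: r=1 p=1 u=0 clk=1 q=1
  Δ1: clk:1→0
  (1Δ to stable)
t=6 Δ0: r=1 p=1 u=0 clk=0 q=1
  Δ1: clk:0→1
  Δ2: p:1→0
  Δ3: q:1→0
  Δ4: r:1→0
  (4Δ to stable)
t=7 Δ0: r=0 p=0 u=0 clk=1 q=0
  Δ1: clk:1→0
  (1Δ to stable)
t=8 Δ0: r=0 p=0 u=0 clk=0 q=0
  Δ1: clk:0→1
  Δ2: p:0→1
  Δ3: q:0→1
  Δ4: r:0→1
  (4Δ to stable)
t=9 Δ0: r=1 p=1 u=0 clk=1 q=1
  Δ1: clk:1→0
  (1Δ to stable)
t=10 Δ0: r=1 p=1 u=0 clk=0 q=1
  Δ1: clk:0→1
  Δ2: p:1→0
  Δ3: q:1→0
  Δ4: r:1→0
  (4Δ to stable)
t=11 Δ0: r=0 p=0 u=0 clk=1 q=0
  Δ1: clk:1→0
  (1Δ to stable)
t=12 Δ0: r=0 p=0 u=0 clk=0 q=0
  Δ1: clk:0→1
  Δ2: p:0→1
  Δ3: q:0→1
  Δ4: r:0→1
  (4Δ to stable)

0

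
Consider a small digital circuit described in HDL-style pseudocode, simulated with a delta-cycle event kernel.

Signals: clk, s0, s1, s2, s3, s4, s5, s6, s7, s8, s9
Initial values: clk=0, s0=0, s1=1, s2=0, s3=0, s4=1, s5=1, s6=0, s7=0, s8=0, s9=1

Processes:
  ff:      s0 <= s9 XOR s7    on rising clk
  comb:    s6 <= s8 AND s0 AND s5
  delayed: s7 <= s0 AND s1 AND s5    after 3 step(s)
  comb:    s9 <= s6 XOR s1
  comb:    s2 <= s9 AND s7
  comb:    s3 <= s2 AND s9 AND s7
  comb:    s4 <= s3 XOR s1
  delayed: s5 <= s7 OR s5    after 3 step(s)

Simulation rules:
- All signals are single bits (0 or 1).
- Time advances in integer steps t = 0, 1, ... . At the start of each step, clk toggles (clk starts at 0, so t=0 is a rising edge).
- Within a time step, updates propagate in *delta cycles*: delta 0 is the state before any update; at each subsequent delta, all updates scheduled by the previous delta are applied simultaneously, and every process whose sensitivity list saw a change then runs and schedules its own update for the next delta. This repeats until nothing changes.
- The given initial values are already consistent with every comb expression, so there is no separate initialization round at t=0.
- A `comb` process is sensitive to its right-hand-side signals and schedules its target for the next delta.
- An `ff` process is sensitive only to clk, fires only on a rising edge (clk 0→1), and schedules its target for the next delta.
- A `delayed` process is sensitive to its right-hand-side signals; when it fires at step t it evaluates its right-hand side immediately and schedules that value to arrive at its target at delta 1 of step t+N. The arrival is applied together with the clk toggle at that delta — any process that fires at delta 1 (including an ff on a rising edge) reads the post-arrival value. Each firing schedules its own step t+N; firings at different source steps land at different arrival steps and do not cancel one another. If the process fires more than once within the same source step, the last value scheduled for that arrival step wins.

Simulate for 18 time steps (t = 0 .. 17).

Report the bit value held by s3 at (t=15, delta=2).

0

t=0 Δ0: s1=1 s7=0 s3=0 s2=0 s8=0 s6=0 s4=1 s9=1 s5=1 clk=0 s0=0
  Δ1: clk:0→1
  Δ2: s0:0→1
  (2Δ to stable)
t=1 Δ0: s1=1 s7=0 s3=0 s2=0 s8=0 s6=0 s4=1 s9=1 s5=1 clk=1 s0=1
  Δ1: clk:1→0
  (1Δ to stable)
t=2 Δ0: s1=1 s7=0 s3=0 s2=0 s8=0 s6=0 s4=1 s9=1 s5=1 clk=0 s0=1
  Δ1: clk:0→1
  (1Δ to stable)
t=3 Δ0: s1=1 s7=0 s3=0 s2=0 s8=0 s6=0 s4=1 s9=1 s5=1 clk=1 s0=1
  Δ1: s7:0→1, clk:1→0
  Δ2: s2:0→1
  Δ3: s3:0→1
  Δ4: s4:1→0
  (4Δ to stable)
t=4 Δ0: s1=1 s7=1 s3=1 s2=1 s8=0 s6=0 s4=0 s9=1 s5=1 clk=0 s0=1
  Δ1: clk:0→1
  Δ2: s0:1→0
  (2Δ to stable)
t=5 Δ0: s1=1 s7=1 s3=1 s2=1 s8=0 s6=0 s4=0 s9=1 s5=1 clk=1 s0=0
  Δ1: clk:1→0
  (1Δ to stable)
t=6 Δ0: s1=1 s7=1 s3=1 s2=1 s8=0 s6=0 s4=0 s9=1 s5=1 clk=0 s0=0
  Δ1: clk:0→1
  (1Δ to stable)
t=7 Δ0: s1=1 s7=1 s3=1 s2=1 s8=0 s6=0 s4=0 s9=1 s5=1 clk=1 s0=0
  Δ1: s7:1→0, clk:1→0
  Δ2: s3:1→0, s2:1→0
  Δ3: s4:0→1
  (3Δ to stable)
t=8 Δ0: s1=1 s7=0 s3=0 s2=0 s8=0 s6=0 s4=1 s9=1 s5=1 clk=0 s0=0
  Δ1: clk:0→1
  Δ2: s0:0→1
  (2Δ to stable)
t=9 Δ0: s1=1 s7=0 s3=0 s2=0 s8=0 s6=0 s4=1 s9=1 s5=1 clk=1 s0=1
  Δ1: clk:1→0
  (1Δ to stable)
t=10 Δ0: s1=1 s7=0 s3=0 s2=0 s8=0 s6=0 s4=1 s9=1 s5=1 clk=0 s0=1
  Δ1: clk:0→1
  (1Δ to stable)
t=11 Δ0: s1=1 s7=0 s3=0 s2=0 s8=0 s6=0 s4=1 s9=1 s5=1 clk=1 s0=1
  Δ1: s7:0→1, clk:1→0
  Δ2: s2:0→1
  Δ3: s3:0→1
  Δ4: s4:1→0
  (4Δ to stable)
t=12 Δ0: s1=1 s7=1 s3=1 s2=1 s8=0 s6=0 s4=0 s9=1 s5=1 clk=0 s0=1
  Δ1: clk:0→1
  Δ2: s0:1→0
  (2Δ to stable)
t=13 Δ0: s1=1 s7=1 s3=1 s2=1 s8=0 s6=0 s4=0 s9=1 s5=1 clk=1 s0=0
  Δ1: clk:1→0
  (1Δ to stable)
t=14 Δ0: s1=1 s7=1 s3=1 s2=1 s8=0 s6=0 s4=0 s9=1 s5=1 clk=0 s0=0
  Δ1: clk:0→1
  (1Δ to stable)
t=15 Δ0: s1=1 s7=1 s3=1 s2=1 s8=0 s6=0 s4=0 s9=1 s5=1 clk=1 s0=0
  Δ1: s7:1→0, clk:1→0
  Δ2: s3:1→0, s2:1→0
  Δ3: s4:0→1
  (3Δ to stable)
t=16 Δ0: s1=1 s7=0 s3=0 s2=0 s8=0 s6=0 s4=1 s9=1 s5=1 clk=0 s0=0
  Δ1: clk:0→1
  Δ2: s0:0→1
  (2Δ to stable)
t=17 Δ0: s1=1 s7=0 s3=0 s2=0 s8=0 s6=0 s4=1 s9=1 s5=1 clk=1 s0=1
  Δ1: clk:1→0
  (1Δ to stable)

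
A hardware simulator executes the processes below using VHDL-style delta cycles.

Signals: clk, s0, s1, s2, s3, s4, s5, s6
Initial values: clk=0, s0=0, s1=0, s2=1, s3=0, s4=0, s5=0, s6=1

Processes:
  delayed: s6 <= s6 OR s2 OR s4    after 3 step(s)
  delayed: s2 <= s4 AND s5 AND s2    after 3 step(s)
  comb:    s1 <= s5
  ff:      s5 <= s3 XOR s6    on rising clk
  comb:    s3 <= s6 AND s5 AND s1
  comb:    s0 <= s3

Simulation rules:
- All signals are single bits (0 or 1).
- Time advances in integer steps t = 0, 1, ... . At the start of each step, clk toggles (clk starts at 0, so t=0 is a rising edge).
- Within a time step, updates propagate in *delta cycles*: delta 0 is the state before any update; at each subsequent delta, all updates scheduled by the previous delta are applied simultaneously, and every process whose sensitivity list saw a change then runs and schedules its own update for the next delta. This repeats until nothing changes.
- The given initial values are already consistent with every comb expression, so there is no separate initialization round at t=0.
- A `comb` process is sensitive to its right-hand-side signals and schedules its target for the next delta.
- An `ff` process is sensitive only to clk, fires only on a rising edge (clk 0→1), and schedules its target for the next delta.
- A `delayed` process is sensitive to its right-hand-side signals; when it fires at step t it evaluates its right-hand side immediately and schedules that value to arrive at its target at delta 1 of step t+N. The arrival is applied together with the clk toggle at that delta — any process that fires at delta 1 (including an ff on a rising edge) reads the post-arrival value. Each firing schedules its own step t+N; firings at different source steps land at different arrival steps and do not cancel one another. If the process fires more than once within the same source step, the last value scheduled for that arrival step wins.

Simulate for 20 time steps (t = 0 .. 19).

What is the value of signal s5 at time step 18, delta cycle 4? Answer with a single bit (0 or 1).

0

t0.Δ0 clk=0 s6=1 s5=0 s0=0 s1=0 s2=1 s4=0 s3=0
t0.Δ1 clk=1 s6=1 s5=0 s0=0 s1=0 s2=1 s4=0 s3=0
t0.Δ2 clk=1 s6=1 s5=1 s0=0 s1=0 s2=1 s4=0 s3=0
t0.Δ3 clk=1 s6=1 s5=1 s0=0 s1=1 s2=1 s4=0 s3=0
t0.Δ4 clk=1 s6=1 s5=1 s0=0 s1=1 s2=1 s4=0 s3=1
t0.Δ5 clk=1 s6=1 s5=1 s0=1 s1=1 s2=1 s4=0 s3=1
t1.Δ0 clk=1 s6=1 s5=1 s0=1 s1=1 s2=1 s4=0 s3=1
t1.Δ1 clk=0 s6=1 s5=1 s0=1 s1=1 s2=1 s4=0 s3=1
t2.Δ0 clk=0 s6=1 s5=1 s0=1 s1=1 s2=1 s4=0 s3=1
t2.Δ1 clk=1 s6=1 s5=1 s0=1 s1=1 s2=1 s4=0 s3=1
t2.Δ2 clk=1 s6=1 s5=0 s0=1 s1=1 s2=1 s4=0 s3=1
t2.Δ3 clk=1 s6=1 s5=0 s0=1 s1=0 s2=1 s4=0 s3=0
t2.Δ4 clk=1 s6=1 s5=0 s0=0 s1=0 s2=1 s4=0 s3=0
t3.Δ0 clk=1 s6=1 s5=0 s0=0 s1=0 s2=1 s4=0 s3=0
t3.Δ1 clk=0 s6=1 s5=0 s0=0 s1=0 s2=0 s4=0 s3=0
t4.Δ0 clk=0 s6=1 s5=0 s0=0 s1=0 s2=0 s4=0 s3=0
t4.Δ1 clk=1 s6=1 s5=0 s0=0 s1=0 s2=0 s4=0 s3=0
t4.Δ2 clk=1 s6=1 s5=1 s0=0 s1=0 s2=0 s4=0 s3=0
t4.Δ3 clk=1 s6=1 s5=1 s0=0 s1=1 s2=0 s4=0 s3=0
t4.Δ4 clk=1 s6=1 s5=1 s0=0 s1=1 s2=0 s4=0 s3=1
t4.Δ5 clk=1 s6=1 s5=1 s0=1 s1=1 s2=0 s4=0 s3=1
t5.Δ0 clk=1 s6=1 s5=1 s0=1 s1=1 s2=0 s4=0 s3=1
t5.Δ1 clk=0 s6=1 s5=1 s0=1 s1=1 s2=0 s4=0 s3=1
t6.Δ0 clk=0 s6=1 s5=1 s0=1 s1=1 s2=0 s4=0 s3=1
t6.Δ1 clk=1 s6=1 s5=1 s0=1 s1=1 s2=0 s4=0 s3=1
t6.Δ2 clk=1 s6=1 s5=0 s0=1 s1=1 s2=0 s4=0 s3=1
t6.Δ3 clk=1 s6=1 s5=0 s0=1 s1=0 s2=0 s4=0 s3=0
t6.Δ4 clk=1 s6=1 s5=0 s0=0 s1=0 s2=0 s4=0 s3=0
t7.Δ0 clk=1 s6=1 s5=0 s0=0 s1=0 s2=0 s4=0 s3=0
t7.Δ1 clk=0 s6=1 s5=0 s0=0 s1=0 s2=0 s4=0 s3=0
t8.Δ0 clk=0 s6=1 s5=0 s0=0 s1=0 s2=0 s4=0 s3=0
t8.Δ1 clk=1 s6=1 s5=0 s0=0 s1=0 s2=0 s4=0 s3=0
t8.Δ2 clk=1 s6=1 s5=1 s0=0 s1=0 s2=0 s4=0 s3=0
t8.Δ3 clk=1 s6=1 s5=1 s0=0 s1=1 s2=0 s4=0 s3=0
t8.Δ4 clk=1 s6=1 s5=1 s0=0 s1=1 s2=0 s4=0 s3=1
t8.Δ5 clk=1 s6=1 s5=1 s0=1 s1=1 s2=0 s4=0 s3=1
t9.Δ0 clk=1 s6=1 s5=1 s0=1 s1=1 s2=0 s4=0 s3=1
t9.Δ1 clk=0 s6=1 s5=1 s0=1 s1=1 s2=0 s4=0 s3=1
t10.Δ0 clk=0 s6=1 s5=1 s0=1 s1=1 s2=0 s4=0 s3=1
t10.Δ1 clk=1 s6=1 s5=1 s0=1 s1=1 s2=0 s4=0 s3=1
t10.Δ2 clk=1 s6=1 s5=0 s0=1 s1=1 s2=0 s4=0 s3=1
t10.Δ3 clk=1 s6=1 s5=0 s0=1 s1=0 s2=0 s4=0 s3=0
t10.Δ4 clk=1 s6=1 s5=0 s0=0 s1=0 s2=0 s4=0 s3=0
t11.Δ0 clk=1 s6=1 s5=0 s0=0 s1=0 s2=0 s4=0 s3=0
t11.Δ1 clk=0 s6=1 s5=0 s0=0 s1=0 s2=0 s4=0 s3=0
t12.Δ0 clk=0 s6=1 s5=0 s0=0 s1=0 s2=0 s4=0 s3=0
t12.Δ1 clk=1 s6=1 s5=0 s0=0 s1=0 s2=0 s4=0 s3=0
t12.Δ2 clk=1 s6=1 s5=1 s0=0 s1=0 s2=0 s4=0 s3=0
t12.Δ3 clk=1 s6=1 s5=1 s0=0 s1=1 s2=0 s4=0 s3=0
t12.Δ4 clk=1 s6=1 s5=1 s0=0 s1=1 s2=0 s4=0 s3=1
t12.Δ5 clk=1 s6=1 s5=1 s0=1 s1=1 s2=0 s4=0 s3=1
t13.Δ0 clk=1 s6=1 s5=1 s0=1 s1=1 s2=0 s4=0 s3=1
t13.Δ1 clk=0 s6=1 s5=1 s0=1 s1=1 s2=0 s4=0 s3=1
t14.Δ0 clk=0 s6=1 s5=1 s0=1 s1=1 s2=0 s4=0 s3=1
t14.Δ1 clk=1 s6=1 s5=1 s0=1 s1=1 s2=0 s4=0 s3=1
t14.Δ2 clk=1 s6=1 s5=0 s0=1 s1=1 s2=0 s4=0 s3=1
t14.Δ3 clk=1 s6=1 s5=0 s0=1 s1=0 s2=0 s4=0 s3=0
t14.Δ4 clk=1 s6=1 s5=0 s0=0 s1=0 s2=0 s4=0 s3=0
t15.Δ0 clk=1 s6=1 s5=0 s0=0 s1=0 s2=0 s4=0 s3=0
t15.Δ1 clk=0 s6=1 s5=0 s0=0 s1=0 s2=0 s4=0 s3=0
t16.Δ0 clk=0 s6=1 s5=0 s0=0 s1=0 s2=0 s4=0 s3=0
t16.Δ1 clk=1 s6=1 s5=0 s0=0 s1=0 s2=0 s4=0 s3=0
t16.Δ2 clk=1 s6=1 s5=1 s0=0 s1=0 s2=0 s4=0 s3=0
t16.Δ3 clk=1 s6=1 s5=1 s0=0 s1=1 s2=0 s4=0 s3=0
t16.Δ4 clk=1 s6=1 s5=1 s0=0 s1=1 s2=0 s4=0 s3=1
t16.Δ5 clk=1 s6=1 s5=1 s0=1 s1=1 s2=0 s4=0 s3=1
t17.Δ0 clk=1 s6=1 s5=1 s0=1 s1=1 s2=0 s4=0 s3=1
t17.Δ1 clk=0 s6=1 s5=1 s0=1 s1=1 s2=0 s4=0 s3=1
t18.Δ0 clk=0 s6=1 s5=1 s0=1 s1=1 s2=0 s4=0 s3=1
t18.Δ1 clk=1 s6=1 s5=1 s0=1 s1=1 s2=0 s4=0 s3=1
t18.Δ2 clk=1 s6=1 s5=0 s0=1 s1=1 s2=0 s4=0 s3=1
t18.Δ3 clk=1 s6=1 s5=0 s0=1 s1=0 s2=0 s4=0 s3=0
t18.Δ4 clk=1 s6=1 s5=0 s0=0 s1=0 s2=0 s4=0 s3=0
t19.Δ0 clk=1 s6=1 s5=0 s0=0 s1=0 s2=0 s4=0 s3=0
t19.Δ1 clk=0 s6=1 s5=0 s0=0 s1=0 s2=0 s4=0 s3=0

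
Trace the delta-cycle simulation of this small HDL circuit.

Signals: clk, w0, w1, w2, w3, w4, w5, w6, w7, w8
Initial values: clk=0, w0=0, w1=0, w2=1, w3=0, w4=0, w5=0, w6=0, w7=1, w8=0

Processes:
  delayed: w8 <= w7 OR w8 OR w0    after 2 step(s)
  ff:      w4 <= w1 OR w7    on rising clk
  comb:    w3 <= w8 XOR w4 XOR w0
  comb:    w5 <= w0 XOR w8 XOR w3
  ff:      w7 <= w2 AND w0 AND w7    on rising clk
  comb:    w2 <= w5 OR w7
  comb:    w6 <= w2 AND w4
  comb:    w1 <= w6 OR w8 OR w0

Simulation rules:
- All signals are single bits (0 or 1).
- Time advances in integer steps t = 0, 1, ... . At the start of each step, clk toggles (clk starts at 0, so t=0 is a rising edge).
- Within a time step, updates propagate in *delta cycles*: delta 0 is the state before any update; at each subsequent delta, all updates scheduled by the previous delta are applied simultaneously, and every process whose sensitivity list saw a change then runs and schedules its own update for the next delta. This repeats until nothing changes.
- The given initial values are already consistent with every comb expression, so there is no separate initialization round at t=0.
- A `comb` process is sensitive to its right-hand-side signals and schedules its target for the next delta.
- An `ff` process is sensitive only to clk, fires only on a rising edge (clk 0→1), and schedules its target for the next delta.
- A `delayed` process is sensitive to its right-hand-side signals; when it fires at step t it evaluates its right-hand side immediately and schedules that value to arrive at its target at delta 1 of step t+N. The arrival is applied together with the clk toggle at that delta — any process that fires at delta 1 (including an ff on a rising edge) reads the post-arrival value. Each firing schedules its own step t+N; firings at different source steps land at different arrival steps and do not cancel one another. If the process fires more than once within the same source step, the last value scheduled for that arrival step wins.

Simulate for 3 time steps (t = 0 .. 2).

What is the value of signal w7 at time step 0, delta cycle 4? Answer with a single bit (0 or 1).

[bits: w8,w4,w6,w2,w1,w7,w3,clk,w0,w5]
t=0: Δ0=0001010000 Δ1=0001010100 Δ2=0101000100 Δ3=0110001100 Δ4=0100101101 Δ5=0101001101 Δ6=0111001101 Δ7=0111101101 | 7Δ
t=1: Δ0=0111101101 Δ1=0111101001 | 1Δ
t=2: Δ0=0111101001 Δ1=0111101101 | 1Δ

0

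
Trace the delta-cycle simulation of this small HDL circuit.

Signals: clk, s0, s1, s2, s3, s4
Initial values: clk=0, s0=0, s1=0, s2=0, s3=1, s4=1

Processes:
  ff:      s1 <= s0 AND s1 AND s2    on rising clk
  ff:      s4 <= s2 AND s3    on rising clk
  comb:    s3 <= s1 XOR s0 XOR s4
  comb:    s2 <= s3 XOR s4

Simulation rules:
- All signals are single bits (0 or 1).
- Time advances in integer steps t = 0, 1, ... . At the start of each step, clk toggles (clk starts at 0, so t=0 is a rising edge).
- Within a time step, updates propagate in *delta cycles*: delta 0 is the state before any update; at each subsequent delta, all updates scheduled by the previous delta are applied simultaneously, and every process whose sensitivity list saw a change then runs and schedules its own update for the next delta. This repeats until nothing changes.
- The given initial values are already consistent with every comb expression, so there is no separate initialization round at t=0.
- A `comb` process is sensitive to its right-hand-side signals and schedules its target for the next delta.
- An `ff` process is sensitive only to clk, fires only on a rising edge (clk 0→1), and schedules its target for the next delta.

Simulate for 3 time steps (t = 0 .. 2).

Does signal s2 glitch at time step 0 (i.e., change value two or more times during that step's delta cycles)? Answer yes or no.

t0.Δ0 s2=0 s3=1 s4=1 clk=0 s1=0 s0=0
t0.Δ1 s2=0 s3=1 s4=1 clk=1 s1=0 s0=0
t0.Δ2 s2=0 s3=1 s4=0 clk=1 s1=0 s0=0
t0.Δ3 s2=1 s3=0 s4=0 clk=1 s1=0 s0=0
t0.Δ4 s2=0 s3=0 s4=0 clk=1 s1=0 s0=0
t1.Δ0 s2=0 s3=0 s4=0 clk=1 s1=0 s0=0
t1.Δ1 s2=0 s3=0 s4=0 clk=0 s1=0 s0=0
t2.Δ0 s2=0 s3=0 s4=0 clk=0 s1=0 s0=0
t2.Δ1 s2=0 s3=0 s4=0 clk=1 s1=0 s0=0

yes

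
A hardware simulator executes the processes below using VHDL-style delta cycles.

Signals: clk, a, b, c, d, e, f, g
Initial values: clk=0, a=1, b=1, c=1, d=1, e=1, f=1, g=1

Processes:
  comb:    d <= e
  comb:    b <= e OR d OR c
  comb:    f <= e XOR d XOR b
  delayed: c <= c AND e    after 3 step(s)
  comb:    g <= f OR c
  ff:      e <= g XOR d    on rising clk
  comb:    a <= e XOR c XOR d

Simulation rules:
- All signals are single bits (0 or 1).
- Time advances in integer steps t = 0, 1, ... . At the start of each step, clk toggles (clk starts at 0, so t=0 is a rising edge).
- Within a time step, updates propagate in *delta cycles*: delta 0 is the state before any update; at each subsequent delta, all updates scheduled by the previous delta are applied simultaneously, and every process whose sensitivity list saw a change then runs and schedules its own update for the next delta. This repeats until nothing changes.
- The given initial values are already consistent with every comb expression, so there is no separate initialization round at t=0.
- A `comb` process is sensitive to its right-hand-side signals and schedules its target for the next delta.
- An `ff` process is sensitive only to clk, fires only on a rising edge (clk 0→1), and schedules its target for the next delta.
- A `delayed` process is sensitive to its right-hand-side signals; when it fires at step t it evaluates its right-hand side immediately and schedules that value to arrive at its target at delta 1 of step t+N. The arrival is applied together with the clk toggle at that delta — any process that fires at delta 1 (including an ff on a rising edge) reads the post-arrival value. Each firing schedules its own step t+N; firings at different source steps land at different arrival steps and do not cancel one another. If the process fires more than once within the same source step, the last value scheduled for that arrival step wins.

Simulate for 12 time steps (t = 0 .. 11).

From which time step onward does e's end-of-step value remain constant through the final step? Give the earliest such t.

t=0 Δ0: f=1 d=1 c=1 clk=0 b=1 g=1 a=1 e=1
  Δ1: clk:0→1
  Δ2: e:1→0
  Δ3: f:1→0, d:1→0, a:1→0
  Δ4: f:0→1, a:0→1
  (4Δ to stable)
t=1 Δ0: f=1 d=0 c=1 clk=1 b=1 g=1 a=1 e=0
  Δ1: clk:1→0
  (1Δ to stable)
t=2 Δ0: f=1 d=0 c=1 clk=0 b=1 g=1 a=1 e=0
  Δ1: clk:0→1
  Δ2: e:0→1
  Δ3: f:1→0, d:0→1, a:1→0
  Δ4: f:0→1, a:0→1
  (4Δ to stable)
t=3 Δ0: f=1 d=1 c=1 clk=1 b=1 g=1 a=1 e=1
  Δ1: c:1→0, clk:1→0
  Δ2: a:1→0
  (2Δ to stable)
t=4 Δ0: f=1 d=1 c=0 clk=0 b=1 g=1 a=0 e=1
  Δ1: clk:0→1
  Δ2: e:1→0
  Δ3: f:1→0, d:1→0, a:0→1
  Δ4: f:0→1, b:1→0, g:1→0, a:1→0
  Δ5: f:1→0, g:0→1
  Δ6: g:1→0
  (6Δ to stable)
t=5 Δ0: f=0 d=0 c=0 clk=1 b=0 g=0 a=0 e=0
  Δ1: c:0→1, clk:1→0
  Δ2: b:0→1, g:0→1, a:0→1
  Δ3: f:0→1
  (3Δ to stable)
t=6 Δ0: f=1 d=0 c=1 clk=0 b=1 g=1 a=1 e=0
  Δ1: c:1→0, clk:0→1
  Δ2: b:1→0, a:1→0, e:0→1
  Δ3: d:0→1, b:0→1, a:0→1
  Δ4: a:1→0
  (4Δ to stable)
t=7 Δ0: f=1 d=1 c=0 clk=1 b=1 g=1 a=0 e=1
  Δ1: clk:1→0
  (1Δ to stable)
t=8 Δ0: f=1 d=1 c=0 clk=0 b=1 g=1 a=0 e=1
  Δ1: clk:0→1
  Δ2: e:1→0
  Δ3: f:1→0, d:1→0, a:0→1
  Δ4: f:0→1, b:1→0, g:1→0, a:1→0
  Δ5: f:1→0, g:0→1
  Δ6: g:1→0
  (6Δ to stable)
t=9 Δ0: f=0 d=0 c=0 clk=1 b=0 g=0 a=0 e=0
  Δ1: clk:1→0
  (1Δ to stable)
t=10 Δ0: f=0 d=0 c=0 clk=0 b=0 g=0 a=0 e=0
  Δ1: clk:0→1
  (1Δ to stable)
t=11 Δ0: f=0 d=0 c=0 clk=1 b=0 g=0 a=0 e=0
  Δ1: clk:1→0
  (1Δ to stable)

8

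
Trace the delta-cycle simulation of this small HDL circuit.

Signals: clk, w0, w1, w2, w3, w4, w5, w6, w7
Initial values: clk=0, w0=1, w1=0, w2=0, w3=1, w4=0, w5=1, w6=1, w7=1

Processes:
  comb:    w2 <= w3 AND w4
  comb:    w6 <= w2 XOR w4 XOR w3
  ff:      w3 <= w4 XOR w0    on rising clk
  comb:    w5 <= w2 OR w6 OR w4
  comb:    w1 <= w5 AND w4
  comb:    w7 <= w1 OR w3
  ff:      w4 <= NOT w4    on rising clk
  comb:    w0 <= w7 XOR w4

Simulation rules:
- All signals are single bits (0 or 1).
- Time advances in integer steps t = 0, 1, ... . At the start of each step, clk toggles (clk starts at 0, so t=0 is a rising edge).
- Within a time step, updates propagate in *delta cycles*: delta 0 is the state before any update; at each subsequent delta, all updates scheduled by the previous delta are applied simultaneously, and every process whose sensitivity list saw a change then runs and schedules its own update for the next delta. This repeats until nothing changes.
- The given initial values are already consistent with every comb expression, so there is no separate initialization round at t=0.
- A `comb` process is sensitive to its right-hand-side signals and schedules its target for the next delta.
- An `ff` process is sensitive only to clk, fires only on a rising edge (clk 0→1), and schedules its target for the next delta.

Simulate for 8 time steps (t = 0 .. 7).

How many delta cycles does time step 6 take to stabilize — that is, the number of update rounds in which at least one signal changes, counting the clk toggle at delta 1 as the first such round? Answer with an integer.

[bits: w1,w2,w4,clk,w5,w0,w6,w7,w3]
t=0: Δ0=000011111 Δ1=000111111 Δ2=001111111 Δ3=111110011 Δ4=111110111 | 4Δ
t=1: Δ0=111110111 Δ1=111010111 | 1Δ
t=2: Δ0=111010111 Δ1=111110111 Δ2=110110111 Δ3=000111011 Δ4=000101111 Δ5=000111111 | 5Δ
t=3: Δ0=000111111 Δ1=000011111 | 1Δ
t=4: Δ0=000011111 Δ1=000111111 Δ2=001111111 Δ3=111110011 Δ4=111110111 | 4Δ
t=5: Δ0=111110111 Δ1=111010111 | 1Δ
t=6: Δ0=111010111 Δ1=111110111 Δ2=110110111 Δ3=000111011 Δ4=000101111 Δ5=000111111 | 5Δ
t=7: Δ0=000111111 Δ1=000011111 | 1Δ

5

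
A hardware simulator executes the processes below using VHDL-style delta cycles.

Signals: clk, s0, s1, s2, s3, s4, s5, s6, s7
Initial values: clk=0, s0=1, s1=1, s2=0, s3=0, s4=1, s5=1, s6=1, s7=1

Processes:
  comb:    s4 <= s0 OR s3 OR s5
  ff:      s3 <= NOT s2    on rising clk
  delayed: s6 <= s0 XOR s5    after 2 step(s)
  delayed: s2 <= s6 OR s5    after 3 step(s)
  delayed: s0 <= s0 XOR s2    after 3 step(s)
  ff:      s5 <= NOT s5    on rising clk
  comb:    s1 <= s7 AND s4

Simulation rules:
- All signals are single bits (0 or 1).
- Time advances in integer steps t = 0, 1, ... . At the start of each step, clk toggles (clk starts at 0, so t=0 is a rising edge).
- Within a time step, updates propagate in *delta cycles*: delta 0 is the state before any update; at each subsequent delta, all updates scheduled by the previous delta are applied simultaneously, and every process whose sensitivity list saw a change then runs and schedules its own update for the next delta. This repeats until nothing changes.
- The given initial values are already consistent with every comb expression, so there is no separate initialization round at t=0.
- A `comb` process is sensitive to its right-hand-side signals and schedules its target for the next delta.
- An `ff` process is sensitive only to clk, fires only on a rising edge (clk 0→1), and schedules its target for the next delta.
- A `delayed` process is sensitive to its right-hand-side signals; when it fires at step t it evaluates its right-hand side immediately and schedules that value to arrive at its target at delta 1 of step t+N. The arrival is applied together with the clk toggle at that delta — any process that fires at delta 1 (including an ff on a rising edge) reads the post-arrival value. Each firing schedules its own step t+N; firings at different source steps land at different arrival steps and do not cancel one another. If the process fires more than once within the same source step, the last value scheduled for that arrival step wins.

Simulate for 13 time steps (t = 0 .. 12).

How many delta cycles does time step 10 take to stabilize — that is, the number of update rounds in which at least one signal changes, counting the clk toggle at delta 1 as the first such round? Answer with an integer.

t0.Δ0 s1=1 s3=0 s0=1 clk=0 s6=1 s7=1 s2=0 s4=1 s5=1
t0.Δ1 s1=1 s3=0 s0=1 clk=1 s6=1 s7=1 s2=0 s4=1 s5=1
t0.Δ2 s1=1 s3=1 s0=1 clk=1 s6=1 s7=1 s2=0 s4=1 s5=0
t1.Δ0 s1=1 s3=1 s0=1 clk=1 s6=1 s7=1 s2=0 s4=1 s5=0
t1.Δ1 s1=1 s3=1 s0=1 clk=0 s6=1 s7=1 s2=0 s4=1 s5=0
t2.Δ0 s1=1 s3=1 s0=1 clk=0 s6=1 s7=1 s2=0 s4=1 s5=0
t2.Δ1 s1=1 s3=1 s0=1 clk=1 s6=1 s7=1 s2=0 s4=1 s5=0
t2.Δ2 s1=1 s3=1 s0=1 clk=1 s6=1 s7=1 s2=0 s4=1 s5=1
t3.Δ0 s1=1 s3=1 s0=1 clk=1 s6=1 s7=1 s2=0 s4=1 s5=1
t3.Δ1 s1=1 s3=1 s0=1 clk=0 s6=1 s7=1 s2=1 s4=1 s5=1
t4.Δ0 s1=1 s3=1 s0=1 clk=0 s6=1 s7=1 s2=1 s4=1 s5=1
t4.Δ1 s1=1 s3=1 s0=1 clk=1 s6=0 s7=1 s2=1 s4=1 s5=1
t4.Δ2 s1=1 s3=0 s0=1 clk=1 s6=0 s7=1 s2=1 s4=1 s5=0
t5.Δ0 s1=1 s3=0 s0=1 clk=1 s6=0 s7=1 s2=1 s4=1 s5=0
t5.Δ1 s1=1 s3=0 s0=1 clk=0 s6=0 s7=1 s2=1 s4=1 s5=0
t6.Δ0 s1=1 s3=0 s0=1 clk=0 s6=0 s7=1 s2=1 s4=1 s5=0
t6.Δ1 s1=1 s3=0 s0=0 clk=1 s6=1 s7=1 s2=1 s4=1 s5=0
t6.Δ2 s1=1 s3=0 s0=0 clk=1 s6=1 s7=1 s2=1 s4=0 s5=1
t6.Δ3 s1=0 s3=0 s0=0 clk=1 s6=1 s7=1 s2=1 s4=1 s5=1
t6.Δ4 s1=1 s3=0 s0=0 clk=1 s6=1 s7=1 s2=1 s4=1 s5=1
t7.Δ0 s1=1 s3=0 s0=0 clk=1 s6=1 s7=1 s2=1 s4=1 s5=1
t7.Δ1 s1=1 s3=0 s0=0 clk=0 s6=1 s7=1 s2=0 s4=1 s5=1
t8.Δ0 s1=1 s3=0 s0=0 clk=0 s6=1 s7=1 s2=0 s4=1 s5=1
t8.Δ1 s1=1 s3=0 s0=0 clk=1 s6=1 s7=1 s2=0 s4=1 s5=1
t8.Δ2 s1=1 s3=1 s0=0 clk=1 s6=1 s7=1 s2=0 s4=1 s5=0
t9.Δ0 s1=1 s3=1 s0=0 clk=1 s6=1 s7=1 s2=0 s4=1 s5=0
t9.Δ1 s1=1 s3=1 s0=1 clk=0 s6=1 s7=1 s2=1 s4=1 s5=0
t10.Δ0 s1=1 s3=1 s0=1 clk=0 s6=1 s7=1 s2=1 s4=1 s5=0
t10.Δ1 s1=1 s3=1 s0=0 clk=1 s6=0 s7=1 s2=1 s4=1 s5=0
t10.Δ2 s1=1 s3=0 s0=0 clk=1 s6=0 s7=1 s2=1 s4=1 s5=1
t11.Δ0 s1=1 s3=0 s0=0 clk=1 s6=0 s7=1 s2=1 s4=1 s5=1
t11.Δ1 s1=1 s3=0 s0=0 clk=0 s6=1 s7=1 s2=1 s4=1 s5=1
t12.Δ0 s1=1 s3=0 s0=0 clk=0 s6=1 s7=1 s2=1 s4=1 s5=1
t12.Δ1 s1=1 s3=0 s0=0 clk=1 s6=1 s7=1 s2=1 s4=1 s5=1
t12.Δ2 s1=1 s3=0 s0=0 clk=1 s6=1 s7=1 s2=1 s4=1 s5=0
t12.Δ3 s1=1 s3=0 s0=0 clk=1 s6=1 s7=1 s2=1 s4=0 s5=0
t12.Δ4 s1=0 s3=0 s0=0 clk=1 s6=1 s7=1 s2=1 s4=0 s5=0

2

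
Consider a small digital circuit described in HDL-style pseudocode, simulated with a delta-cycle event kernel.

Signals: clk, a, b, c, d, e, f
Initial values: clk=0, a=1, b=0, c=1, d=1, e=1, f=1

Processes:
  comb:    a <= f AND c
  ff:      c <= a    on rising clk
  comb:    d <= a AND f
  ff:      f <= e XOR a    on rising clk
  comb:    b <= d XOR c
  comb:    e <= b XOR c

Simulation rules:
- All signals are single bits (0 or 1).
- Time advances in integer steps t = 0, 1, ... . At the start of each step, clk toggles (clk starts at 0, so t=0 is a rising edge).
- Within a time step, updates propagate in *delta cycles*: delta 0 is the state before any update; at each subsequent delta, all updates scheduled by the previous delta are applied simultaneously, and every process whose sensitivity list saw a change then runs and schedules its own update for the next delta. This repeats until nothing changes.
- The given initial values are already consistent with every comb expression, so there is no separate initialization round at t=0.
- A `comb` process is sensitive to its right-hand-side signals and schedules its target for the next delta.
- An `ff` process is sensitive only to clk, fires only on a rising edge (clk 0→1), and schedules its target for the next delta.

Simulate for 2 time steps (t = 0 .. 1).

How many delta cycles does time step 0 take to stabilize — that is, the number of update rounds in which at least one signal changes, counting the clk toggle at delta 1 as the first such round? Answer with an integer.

t=0 Δ0: f=1 a=1 b=0 c=1 e=1 d=1 clk=0
  Δ1: clk:0→1
  Δ2: f:1→0
  Δ3: a:1→0, d:1→0
  Δ4: b:0→1
  Δ5: e:1→0
  (5Δ to stable)
t=1 Δ0: f=0 a=0 b=1 c=1 e=0 d=0 clk=1
  Δ1: clk:1→0
  (1Δ to stable)

5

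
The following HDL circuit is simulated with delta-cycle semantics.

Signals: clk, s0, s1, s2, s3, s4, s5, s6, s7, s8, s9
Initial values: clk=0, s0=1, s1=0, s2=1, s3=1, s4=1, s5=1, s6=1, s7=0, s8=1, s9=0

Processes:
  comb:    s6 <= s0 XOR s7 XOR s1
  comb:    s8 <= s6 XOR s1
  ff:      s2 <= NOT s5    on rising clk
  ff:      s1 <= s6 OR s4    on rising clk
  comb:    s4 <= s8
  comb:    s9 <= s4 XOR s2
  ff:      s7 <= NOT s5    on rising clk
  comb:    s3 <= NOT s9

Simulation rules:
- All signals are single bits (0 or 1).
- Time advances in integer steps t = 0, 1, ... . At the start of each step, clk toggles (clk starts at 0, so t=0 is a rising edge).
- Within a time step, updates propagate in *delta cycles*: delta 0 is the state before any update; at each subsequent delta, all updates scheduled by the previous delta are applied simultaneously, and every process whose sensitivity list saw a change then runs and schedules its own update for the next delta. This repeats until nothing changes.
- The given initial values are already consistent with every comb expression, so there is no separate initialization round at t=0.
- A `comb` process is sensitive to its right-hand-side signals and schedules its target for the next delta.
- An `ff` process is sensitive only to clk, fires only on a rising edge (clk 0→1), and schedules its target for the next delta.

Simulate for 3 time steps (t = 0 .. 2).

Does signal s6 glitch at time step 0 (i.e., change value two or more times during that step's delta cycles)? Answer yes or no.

[bits: s6,s3,s5,s7,s2,s8,s4,clk,s9,s0,s1]
t=0: Δ0=11101110010 Δ1=11101111010 Δ2=11100111011 Δ3=01100011111 Δ4=00100101111 Δ5=00100111011 Δ6=01100111111 Δ7=00100111111 | 7Δ
t=1: Δ0=00100111111 Δ1=00100110111 | 1Δ
t=2: Δ0=00100110111 Δ1=00100111111 | 1Δ

no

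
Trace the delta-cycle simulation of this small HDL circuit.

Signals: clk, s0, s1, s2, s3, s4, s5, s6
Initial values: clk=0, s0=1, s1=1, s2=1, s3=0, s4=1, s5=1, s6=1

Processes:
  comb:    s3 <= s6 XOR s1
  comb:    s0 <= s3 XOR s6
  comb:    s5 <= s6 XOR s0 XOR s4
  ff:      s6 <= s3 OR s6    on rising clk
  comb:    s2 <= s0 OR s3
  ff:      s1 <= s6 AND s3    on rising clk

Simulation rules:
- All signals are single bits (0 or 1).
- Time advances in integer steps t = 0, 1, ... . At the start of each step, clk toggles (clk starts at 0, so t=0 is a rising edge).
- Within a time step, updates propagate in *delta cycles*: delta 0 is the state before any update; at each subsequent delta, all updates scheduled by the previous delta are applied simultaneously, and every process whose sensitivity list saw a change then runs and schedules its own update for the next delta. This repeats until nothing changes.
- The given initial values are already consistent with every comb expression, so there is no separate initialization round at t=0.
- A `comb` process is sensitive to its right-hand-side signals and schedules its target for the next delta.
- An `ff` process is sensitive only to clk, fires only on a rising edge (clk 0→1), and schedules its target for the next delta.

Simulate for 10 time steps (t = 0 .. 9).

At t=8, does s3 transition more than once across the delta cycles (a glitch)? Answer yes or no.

[bits: s5,s2,s6,clk,s3,s1,s4,s0]
t=0: Δ0=11100111 Δ1=11110111 Δ2=11110011 Δ3=11111011 Δ4=11111010 Δ5=01111010 | 5Δ
t=1: Δ0=01111010 Δ1=01101010 | 1Δ
t=2: Δ0=01101010 Δ1=01111010 Δ2=01111110 Δ3=01110110 Δ4=00110111 Δ5=11110111 | 5Δ
t=3: Δ0=11110111 Δ1=11100111 | 1Δ
t=4: Δ0=11100111 Δ1=11110111 Δ2=11110011 Δ3=11111011 Δ4=11111010 Δ5=01111010 | 5Δ
t=5: Δ0=01111010 Δ1=01101010 | 1Δ
t=6: Δ0=01101010 Δ1=01111010 Δ2=01111110 Δ3=01110110 Δ4=00110111 Δ5=11110111 | 5Δ
t=7: Δ0=11110111 Δ1=11100111 | 1Δ
t=8: Δ0=11100111 Δ1=11110111 Δ2=11110011 Δ3=11111011 Δ4=11111010 Δ5=01111010 | 5Δ
t=9: Δ0=01111010 Δ1=01101010 | 1Δ

no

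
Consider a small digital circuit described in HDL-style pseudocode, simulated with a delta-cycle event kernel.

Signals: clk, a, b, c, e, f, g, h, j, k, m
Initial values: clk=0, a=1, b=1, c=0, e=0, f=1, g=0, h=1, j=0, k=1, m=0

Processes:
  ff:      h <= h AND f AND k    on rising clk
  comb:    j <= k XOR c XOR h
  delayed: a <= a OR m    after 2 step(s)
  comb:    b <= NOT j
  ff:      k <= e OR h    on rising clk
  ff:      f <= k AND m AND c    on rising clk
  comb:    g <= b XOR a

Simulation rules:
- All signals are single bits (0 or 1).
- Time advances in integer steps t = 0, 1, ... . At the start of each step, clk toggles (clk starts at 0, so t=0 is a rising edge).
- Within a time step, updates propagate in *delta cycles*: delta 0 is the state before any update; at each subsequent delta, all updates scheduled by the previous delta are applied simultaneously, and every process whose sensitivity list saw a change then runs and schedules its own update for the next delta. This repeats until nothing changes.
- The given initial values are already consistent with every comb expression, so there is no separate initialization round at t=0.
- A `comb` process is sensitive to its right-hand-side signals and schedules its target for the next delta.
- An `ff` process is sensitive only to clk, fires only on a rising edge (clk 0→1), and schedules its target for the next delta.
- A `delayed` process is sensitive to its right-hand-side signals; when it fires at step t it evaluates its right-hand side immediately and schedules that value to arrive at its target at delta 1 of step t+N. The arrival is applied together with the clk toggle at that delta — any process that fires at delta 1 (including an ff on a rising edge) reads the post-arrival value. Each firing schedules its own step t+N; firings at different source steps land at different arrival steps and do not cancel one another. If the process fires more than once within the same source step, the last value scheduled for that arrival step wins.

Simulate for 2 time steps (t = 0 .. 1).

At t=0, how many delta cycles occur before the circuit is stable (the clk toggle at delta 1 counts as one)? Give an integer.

2

[bits: h,f,clk,m,c,g,b,e,k,a,j]
t=0: Δ0=11000010110 Δ1=11100010110 Δ2=10100010110 | 2Δ
t=1: Δ0=10100010110 Δ1=10000010110 | 1Δ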